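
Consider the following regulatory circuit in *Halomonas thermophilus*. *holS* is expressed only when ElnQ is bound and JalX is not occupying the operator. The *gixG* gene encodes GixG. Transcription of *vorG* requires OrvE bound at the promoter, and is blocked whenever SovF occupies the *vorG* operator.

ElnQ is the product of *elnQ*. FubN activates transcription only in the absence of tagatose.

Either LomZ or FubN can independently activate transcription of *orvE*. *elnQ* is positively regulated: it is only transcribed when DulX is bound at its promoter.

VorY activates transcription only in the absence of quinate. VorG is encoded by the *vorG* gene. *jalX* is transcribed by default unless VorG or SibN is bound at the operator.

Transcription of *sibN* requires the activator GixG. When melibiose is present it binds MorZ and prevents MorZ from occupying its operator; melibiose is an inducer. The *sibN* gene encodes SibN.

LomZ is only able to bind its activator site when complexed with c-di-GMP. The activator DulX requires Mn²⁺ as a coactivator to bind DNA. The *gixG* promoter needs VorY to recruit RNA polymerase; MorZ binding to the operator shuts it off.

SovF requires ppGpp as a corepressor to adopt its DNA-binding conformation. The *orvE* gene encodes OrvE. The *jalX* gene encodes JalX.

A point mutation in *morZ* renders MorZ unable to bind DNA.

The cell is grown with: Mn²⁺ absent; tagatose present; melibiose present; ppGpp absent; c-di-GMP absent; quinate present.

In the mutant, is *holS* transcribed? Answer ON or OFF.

c-di-GMP is absent, so LomZ is inactive.
Tagatose is present, so FubN is inactive.
No activator is available at the *orvE* promoter, so *orvE* is not transcribed.
So OrvE is not produced.
ppGpp is absent, so SovF is inactive.
Required activator OrvE is absent, so *vorG* is not transcribed.
So VorG is not produced.
Quinate is present, so VorY is inactive.
MorZ is non-functional in this strain, so it has no effect.
Required activator VorY is absent, so *gixG* is not transcribed.
So GixG is not produced.
Required activator GixG is absent, so *sibN* is not transcribed.
So SibN is not produced.
With no repressor bound, *jalX* is transcribed.
So JalX is produced and active.
Mn²⁺ is absent, so DulX is inactive.
Required activator DulX is absent, so *elnQ* is not transcribed.
So ElnQ is not produced.
With repressor JalX bound, *holS* is not transcribed.

OFF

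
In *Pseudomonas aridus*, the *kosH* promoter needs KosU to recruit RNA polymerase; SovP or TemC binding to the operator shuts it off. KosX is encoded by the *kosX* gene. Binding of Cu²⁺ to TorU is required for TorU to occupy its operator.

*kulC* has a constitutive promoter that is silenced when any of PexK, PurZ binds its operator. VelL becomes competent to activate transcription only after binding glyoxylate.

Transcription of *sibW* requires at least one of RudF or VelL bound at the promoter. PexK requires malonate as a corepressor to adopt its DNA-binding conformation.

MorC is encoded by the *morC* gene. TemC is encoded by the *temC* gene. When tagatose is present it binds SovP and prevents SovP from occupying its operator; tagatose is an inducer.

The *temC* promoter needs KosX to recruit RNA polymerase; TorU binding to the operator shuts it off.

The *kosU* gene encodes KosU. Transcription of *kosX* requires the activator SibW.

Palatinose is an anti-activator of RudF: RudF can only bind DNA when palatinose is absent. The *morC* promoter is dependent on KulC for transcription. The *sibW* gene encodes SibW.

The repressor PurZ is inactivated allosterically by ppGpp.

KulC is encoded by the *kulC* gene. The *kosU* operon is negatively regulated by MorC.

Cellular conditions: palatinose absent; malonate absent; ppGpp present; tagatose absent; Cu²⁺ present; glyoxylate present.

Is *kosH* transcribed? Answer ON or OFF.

Tagatose is absent, so SovP is active.
Cu²⁺ is present, so TorU is active.
Palatinose is absent, so RudF is active.
Glyoxylate is present, so VelL is active.
Activator RudF is present, so *sibW* is transcribed.
So SibW is produced and active.
No repressor is bound and SibW is active, so *kosX* is transcribed.
So KosX is produced and active.
With repressor TorU bound, *temC* is not transcribed.
So TemC is not produced.
Malonate is absent, so PexK is inactive.
ppGpp is present, so PurZ is inactive.
With no repressor bound, *kulC* is transcribed.
So KulC is produced and active.
No repressor is bound and KulC is active, so *morC* is transcribed.
So MorC is produced and active.
With repressor MorC bound, *kosU* is not transcribed.
So KosU is not produced.
With repressor SovP bound, *kosH* is not transcribed.

OFF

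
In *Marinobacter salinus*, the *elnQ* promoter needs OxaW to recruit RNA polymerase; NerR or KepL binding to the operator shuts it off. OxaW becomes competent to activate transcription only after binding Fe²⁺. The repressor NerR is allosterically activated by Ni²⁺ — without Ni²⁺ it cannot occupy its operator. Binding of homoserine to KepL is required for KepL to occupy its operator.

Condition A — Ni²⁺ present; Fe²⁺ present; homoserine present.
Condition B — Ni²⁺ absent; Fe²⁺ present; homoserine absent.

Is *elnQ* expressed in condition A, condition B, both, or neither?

Condition A:
Ni²⁺ is present, so NerR is active.
Fe²⁺ is present, so OxaW is active.
Homoserine is present, so KepL is active.
With repressor NerR bound, *elnQ* is not transcribed.
→ *elnQ* is OFF in A.
Condition B:
Ni²⁺ is absent, so NerR is inactive.
Fe²⁺ is present, so OxaW is active.
Homoserine is absent, so KepL is inactive.
No repressor is bound and OxaW is active, so *elnQ* is transcribed.
→ *elnQ* is ON in B.

B only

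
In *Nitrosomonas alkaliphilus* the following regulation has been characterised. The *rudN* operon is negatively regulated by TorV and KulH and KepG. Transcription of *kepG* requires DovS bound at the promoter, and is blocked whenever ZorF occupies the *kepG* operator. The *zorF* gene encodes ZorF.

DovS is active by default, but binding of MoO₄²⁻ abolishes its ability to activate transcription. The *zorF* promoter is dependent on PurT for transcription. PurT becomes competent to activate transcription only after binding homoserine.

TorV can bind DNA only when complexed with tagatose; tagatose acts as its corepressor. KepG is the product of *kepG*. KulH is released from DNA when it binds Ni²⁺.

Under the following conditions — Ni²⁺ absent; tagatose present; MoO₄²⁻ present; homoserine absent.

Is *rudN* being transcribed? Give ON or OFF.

OFF

Tagatose is present, so TorV is active.
Ni²⁺ is absent, so KulH is active.
MoO₄²⁻ is present, so DovS is inactive.
Homoserine is absent, so PurT is inactive.
Required activator PurT is absent, so *zorF* is not transcribed.
So ZorF is not produced.
Required activator DovS is absent, so *kepG* is not transcribed.
So KepG is not produced.
With repressor TorV bound, *rudN* is not transcribed.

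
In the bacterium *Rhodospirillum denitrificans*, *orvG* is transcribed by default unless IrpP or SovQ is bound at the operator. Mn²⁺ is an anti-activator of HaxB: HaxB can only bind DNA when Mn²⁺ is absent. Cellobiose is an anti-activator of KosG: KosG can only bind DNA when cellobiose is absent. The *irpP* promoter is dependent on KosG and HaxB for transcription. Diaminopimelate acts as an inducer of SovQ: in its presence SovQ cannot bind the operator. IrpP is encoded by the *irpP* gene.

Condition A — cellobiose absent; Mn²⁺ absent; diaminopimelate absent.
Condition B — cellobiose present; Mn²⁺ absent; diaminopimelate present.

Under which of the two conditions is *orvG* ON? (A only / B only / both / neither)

Condition A:
Cellobiose is absent, so KosG is active.
Mn²⁺ is absent, so HaxB is active.
No repressor is bound and KosG and HaxB are active, so *irpP* is transcribed.
So IrpP is produced and active.
Diaminopimelate is absent, so SovQ is active.
With repressor IrpP bound, *orvG* is not transcribed.
→ *orvG* is OFF in A.
Condition B:
Cellobiose is present, so KosG is inactive.
Mn²⁺ is absent, so HaxB is active.
Required activator KosG is absent, so *irpP* is not transcribed.
So IrpP is not produced.
Diaminopimelate is present, so SovQ is inactive.
With no repressor bound, *orvG* is transcribed.
→ *orvG* is ON in B.

B only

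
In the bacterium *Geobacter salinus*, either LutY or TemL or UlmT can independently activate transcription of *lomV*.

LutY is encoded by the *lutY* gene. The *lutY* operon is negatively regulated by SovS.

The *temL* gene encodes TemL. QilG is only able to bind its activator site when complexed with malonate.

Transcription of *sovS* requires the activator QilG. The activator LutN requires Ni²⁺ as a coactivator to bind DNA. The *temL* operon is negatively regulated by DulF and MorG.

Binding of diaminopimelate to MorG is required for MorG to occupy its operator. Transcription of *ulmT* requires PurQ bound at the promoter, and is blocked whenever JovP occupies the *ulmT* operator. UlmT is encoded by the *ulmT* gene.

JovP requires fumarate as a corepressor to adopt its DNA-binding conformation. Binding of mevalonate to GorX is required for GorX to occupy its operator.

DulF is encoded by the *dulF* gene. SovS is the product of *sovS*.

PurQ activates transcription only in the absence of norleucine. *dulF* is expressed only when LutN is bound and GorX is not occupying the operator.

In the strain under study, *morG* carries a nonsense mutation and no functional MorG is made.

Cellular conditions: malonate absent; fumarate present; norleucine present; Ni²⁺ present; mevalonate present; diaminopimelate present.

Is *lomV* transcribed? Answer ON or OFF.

ON

Malonate is absent, so QilG is inactive.
Required activator QilG is absent, so *sovS* is not transcribed.
So SovS is not produced.
With no repressor bound, *lutY* is transcribed.
So LutY is produced and active.
Ni²⁺ is present, so LutN is active.
Mevalonate is present, so GorX is active.
With repressor GorX bound, *dulF* is not transcribed.
So DulF is not produced.
MorG is non-functional in this strain, so it has no effect.
With no repressor bound, *temL* is transcribed.
So TemL is produced and active.
Norleucine is present, so PurQ is inactive.
Fumarate is present, so JovP is active.
With repressor JovP bound, *ulmT* is not transcribed.
So UlmT is not produced.
Activator LutY is present, so *lomV* is transcribed.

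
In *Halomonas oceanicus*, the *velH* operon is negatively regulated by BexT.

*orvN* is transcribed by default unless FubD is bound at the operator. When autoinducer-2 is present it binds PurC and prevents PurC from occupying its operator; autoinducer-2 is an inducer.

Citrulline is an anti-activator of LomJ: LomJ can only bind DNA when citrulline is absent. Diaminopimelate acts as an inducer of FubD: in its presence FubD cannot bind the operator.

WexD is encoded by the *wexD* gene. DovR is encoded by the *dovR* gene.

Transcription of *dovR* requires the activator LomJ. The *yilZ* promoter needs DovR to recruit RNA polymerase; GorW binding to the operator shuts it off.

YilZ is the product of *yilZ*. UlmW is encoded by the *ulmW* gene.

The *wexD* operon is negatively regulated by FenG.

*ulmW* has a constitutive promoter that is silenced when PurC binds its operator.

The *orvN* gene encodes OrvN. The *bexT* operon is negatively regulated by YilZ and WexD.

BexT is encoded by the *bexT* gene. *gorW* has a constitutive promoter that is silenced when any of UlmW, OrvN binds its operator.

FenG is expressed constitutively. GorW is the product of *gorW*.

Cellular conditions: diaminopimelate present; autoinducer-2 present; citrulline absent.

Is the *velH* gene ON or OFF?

Autoinducer-2 is present, so PurC is inactive.
With no repressor bound, *ulmW* is transcribed.
So UlmW is produced and active.
Diaminopimelate is present, so FubD is inactive.
With no repressor bound, *orvN* is transcribed.
So OrvN is produced and active.
With repressor UlmW bound, *gorW* is not transcribed.
So GorW is not produced.
Citrulline is absent, so LomJ is active.
No repressor is bound and LomJ is active, so *dovR* is transcribed.
So DovR is produced and active.
No repressor is bound and DovR is active, so *yilZ* is transcribed.
So YilZ is produced and active.
FenG is produced constitutively and is active.
With repressor FenG bound, *wexD* is not transcribed.
So WexD is not produced.
With repressor YilZ bound, *bexT* is not transcribed.
So BexT is not produced.
With no repressor bound, *velH* is transcribed.

ON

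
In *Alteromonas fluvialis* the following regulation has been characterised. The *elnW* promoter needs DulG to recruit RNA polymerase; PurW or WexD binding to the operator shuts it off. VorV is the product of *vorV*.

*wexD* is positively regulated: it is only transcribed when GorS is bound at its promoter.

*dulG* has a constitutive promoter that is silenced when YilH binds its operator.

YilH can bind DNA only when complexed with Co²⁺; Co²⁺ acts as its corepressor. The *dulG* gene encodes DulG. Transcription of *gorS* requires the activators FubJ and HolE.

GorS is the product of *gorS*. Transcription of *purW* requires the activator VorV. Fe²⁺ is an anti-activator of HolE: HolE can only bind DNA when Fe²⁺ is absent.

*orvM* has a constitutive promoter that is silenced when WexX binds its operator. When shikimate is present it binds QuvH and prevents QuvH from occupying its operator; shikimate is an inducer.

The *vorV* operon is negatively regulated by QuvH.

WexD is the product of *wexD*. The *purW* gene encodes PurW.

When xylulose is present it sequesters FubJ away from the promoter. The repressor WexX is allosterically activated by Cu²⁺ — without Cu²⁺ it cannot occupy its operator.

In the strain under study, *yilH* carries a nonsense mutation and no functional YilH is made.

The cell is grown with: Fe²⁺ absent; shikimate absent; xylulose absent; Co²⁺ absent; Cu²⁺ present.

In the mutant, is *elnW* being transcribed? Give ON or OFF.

Shikimate is absent, so QuvH is active.
With repressor QuvH bound, *vorV* is not transcribed.
So VorV is not produced.
Required activator VorV is absent, so *purW* is not transcribed.
So PurW is not produced.
YilH is non-functional in this strain, so it has no effect.
With no repressor bound, *dulG* is transcribed.
So DulG is produced and active.
Xylulose is absent, so FubJ is active.
Fe²⁺ is absent, so HolE is active.
No repressor is bound and FubJ and HolE are active, so *gorS* is transcribed.
So GorS is produced and active.
No repressor is bound and GorS is active, so *wexD* is transcribed.
So WexD is produced and active.
With repressor WexD bound, *elnW* is not transcribed.

OFF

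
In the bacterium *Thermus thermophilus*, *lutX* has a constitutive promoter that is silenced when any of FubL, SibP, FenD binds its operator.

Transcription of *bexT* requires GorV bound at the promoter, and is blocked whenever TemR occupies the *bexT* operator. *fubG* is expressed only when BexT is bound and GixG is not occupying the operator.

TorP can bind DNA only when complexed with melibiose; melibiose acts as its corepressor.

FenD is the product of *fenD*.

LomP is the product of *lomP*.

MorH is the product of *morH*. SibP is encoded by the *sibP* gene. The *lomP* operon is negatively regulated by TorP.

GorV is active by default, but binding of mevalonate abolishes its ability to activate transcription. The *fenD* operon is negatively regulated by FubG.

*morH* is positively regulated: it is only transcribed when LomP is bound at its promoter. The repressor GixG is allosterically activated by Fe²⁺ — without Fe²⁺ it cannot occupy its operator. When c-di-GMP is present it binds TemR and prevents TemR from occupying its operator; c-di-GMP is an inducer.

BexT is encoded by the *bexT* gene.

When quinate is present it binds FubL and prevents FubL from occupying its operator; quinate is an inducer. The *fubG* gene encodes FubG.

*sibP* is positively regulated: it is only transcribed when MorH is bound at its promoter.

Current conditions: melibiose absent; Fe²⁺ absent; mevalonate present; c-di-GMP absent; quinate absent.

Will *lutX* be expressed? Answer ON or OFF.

Quinate is absent, so FubL is active.
Melibiose is absent, so TorP is inactive.
With no repressor bound, *lomP* is transcribed.
So LomP is produced and active.
No repressor is bound and LomP is active, so *morH* is transcribed.
So MorH is produced and active.
No repressor is bound and MorH is active, so *sibP* is transcribed.
So SibP is produced and active.
Fe²⁺ is absent, so GixG is inactive.
Mevalonate is present, so GorV is inactive.
c-di-GMP is absent, so TemR is active.
With repressor TemR bound, *bexT* is not transcribed.
So BexT is not produced.
Required activator BexT is absent, so *fubG* is not transcribed.
So FubG is not produced.
With no repressor bound, *fenD* is transcribed.
So FenD is produced and active.
With repressor FubL bound, *lutX* is not transcribed.

OFF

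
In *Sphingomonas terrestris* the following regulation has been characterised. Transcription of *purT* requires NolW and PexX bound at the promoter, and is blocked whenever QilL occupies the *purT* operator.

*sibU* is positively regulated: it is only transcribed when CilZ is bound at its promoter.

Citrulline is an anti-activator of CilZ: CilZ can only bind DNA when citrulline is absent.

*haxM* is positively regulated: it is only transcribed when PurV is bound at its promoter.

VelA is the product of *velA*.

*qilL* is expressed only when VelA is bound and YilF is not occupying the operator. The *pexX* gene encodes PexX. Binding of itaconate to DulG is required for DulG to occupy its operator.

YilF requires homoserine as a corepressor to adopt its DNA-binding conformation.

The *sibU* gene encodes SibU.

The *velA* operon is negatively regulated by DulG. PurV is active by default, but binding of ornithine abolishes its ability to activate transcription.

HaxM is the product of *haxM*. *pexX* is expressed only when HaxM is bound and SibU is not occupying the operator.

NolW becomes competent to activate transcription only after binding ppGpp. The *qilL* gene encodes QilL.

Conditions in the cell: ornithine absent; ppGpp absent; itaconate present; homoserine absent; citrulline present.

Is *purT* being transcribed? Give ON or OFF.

Homoserine is absent, so YilF is inactive.
Itaconate is present, so DulG is active.
With repressor DulG bound, *velA* is not transcribed.
So VelA is not produced.
Required activator VelA is absent, so *qilL* is not transcribed.
So QilL is not produced.
ppGpp is absent, so NolW is inactive.
Citrulline is present, so CilZ is inactive.
Required activator CilZ is absent, so *sibU* is not transcribed.
So SibU is not produced.
Ornithine is absent, so PurV is active.
No repressor is bound and PurV is active, so *haxM* is transcribed.
So HaxM is produced and active.
No repressor is bound and HaxM is active, so *pexX* is transcribed.
So PexX is produced and active.
Required activator NolW is absent, so *purT* is not transcribed.

OFF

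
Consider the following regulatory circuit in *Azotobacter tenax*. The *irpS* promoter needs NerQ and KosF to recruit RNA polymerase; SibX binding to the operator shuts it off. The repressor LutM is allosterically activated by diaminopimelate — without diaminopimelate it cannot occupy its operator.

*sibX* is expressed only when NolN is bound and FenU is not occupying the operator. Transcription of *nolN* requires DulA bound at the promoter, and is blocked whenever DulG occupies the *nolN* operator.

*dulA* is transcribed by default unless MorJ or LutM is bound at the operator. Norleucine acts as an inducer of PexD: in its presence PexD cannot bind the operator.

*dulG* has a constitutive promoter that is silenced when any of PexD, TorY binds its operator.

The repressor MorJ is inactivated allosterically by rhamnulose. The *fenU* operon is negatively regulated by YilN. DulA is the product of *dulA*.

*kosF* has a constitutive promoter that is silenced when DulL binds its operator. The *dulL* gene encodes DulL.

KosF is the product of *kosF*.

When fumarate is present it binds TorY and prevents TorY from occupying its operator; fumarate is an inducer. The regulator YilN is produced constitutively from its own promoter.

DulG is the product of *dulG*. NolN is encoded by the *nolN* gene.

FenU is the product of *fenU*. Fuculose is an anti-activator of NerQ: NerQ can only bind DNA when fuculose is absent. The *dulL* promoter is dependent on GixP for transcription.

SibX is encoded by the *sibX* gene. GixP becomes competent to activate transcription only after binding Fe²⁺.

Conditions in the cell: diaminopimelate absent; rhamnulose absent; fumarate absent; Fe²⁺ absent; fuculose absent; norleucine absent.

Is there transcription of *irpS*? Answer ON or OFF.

ON

Fuculose is absent, so NerQ is active.
Fe²⁺ is absent, so GixP is inactive.
Required activator GixP is absent, so *dulL* is not transcribed.
So DulL is not produced.
With no repressor bound, *kosF* is transcribed.
So KosF is produced and active.
Rhamnulose is absent, so MorJ is active.
Diaminopimelate is absent, so LutM is inactive.
With repressor MorJ bound, *dulA* is not transcribed.
So DulA is not produced.
Norleucine is absent, so PexD is active.
Fumarate is absent, so TorY is active.
With repressor PexD bound, *dulG* is not transcribed.
So DulG is not produced.
Required activator DulA is absent, so *nolN* is not transcribed.
So NolN is not produced.
YilN is produced constitutively and is active.
With repressor YilN bound, *fenU* is not transcribed.
So FenU is not produced.
Required activator NolN is absent, so *sibX* is not transcribed.
So SibX is not produced.
No repressor is bound and NerQ and KosF are active, so *irpS* is transcribed.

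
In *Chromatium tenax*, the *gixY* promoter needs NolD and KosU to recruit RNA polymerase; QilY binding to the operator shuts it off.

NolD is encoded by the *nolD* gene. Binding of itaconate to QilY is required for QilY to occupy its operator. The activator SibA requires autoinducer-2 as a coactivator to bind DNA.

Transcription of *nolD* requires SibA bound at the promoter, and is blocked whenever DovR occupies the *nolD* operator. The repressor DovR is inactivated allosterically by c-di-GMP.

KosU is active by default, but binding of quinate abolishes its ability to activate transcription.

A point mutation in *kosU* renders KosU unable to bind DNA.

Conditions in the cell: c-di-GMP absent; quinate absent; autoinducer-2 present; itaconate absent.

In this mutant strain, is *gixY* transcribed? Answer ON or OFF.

OFF

Autoinducer-2 is present, so SibA is active.
c-di-GMP is absent, so DovR is active.
With repressor DovR bound, *nolD* is not transcribed.
So NolD is not produced.
Itaconate is absent, so QilY is inactive.
KosU is non-functional in this strain, so it has no effect.
Required activator NolD is absent, so *gixY* is not transcribed.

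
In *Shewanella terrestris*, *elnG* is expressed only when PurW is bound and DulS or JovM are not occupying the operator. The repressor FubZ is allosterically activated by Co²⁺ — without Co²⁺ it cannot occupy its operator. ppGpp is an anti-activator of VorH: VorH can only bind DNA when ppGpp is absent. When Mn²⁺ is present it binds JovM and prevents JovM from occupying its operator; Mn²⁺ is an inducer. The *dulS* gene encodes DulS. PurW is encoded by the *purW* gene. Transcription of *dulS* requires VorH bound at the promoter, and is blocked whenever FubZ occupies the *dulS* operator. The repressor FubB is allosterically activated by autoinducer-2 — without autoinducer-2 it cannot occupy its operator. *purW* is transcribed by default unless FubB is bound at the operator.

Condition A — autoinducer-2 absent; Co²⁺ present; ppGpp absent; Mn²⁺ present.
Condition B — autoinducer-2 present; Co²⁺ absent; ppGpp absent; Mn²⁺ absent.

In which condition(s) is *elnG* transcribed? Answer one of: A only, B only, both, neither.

Condition A:
Autoinducer-2 is absent, so FubB is inactive.
With no repressor bound, *purW* is transcribed.
So PurW is produced and active.
Co²⁺ is present, so FubZ is active.
ppGpp is absent, so VorH is active.
With repressor FubZ bound, *dulS* is not transcribed.
So DulS is not produced.
Mn²⁺ is present, so JovM is inactive.
No repressor is bound and PurW is active, so *elnG* is transcribed.
→ *elnG* is ON in A.
Condition B:
Autoinducer-2 is present, so FubB is active.
With repressor FubB bound, *purW* is not transcribed.
So PurW is not produced.
Co²⁺ is absent, so FubZ is inactive.
ppGpp is absent, so VorH is active.
No repressor is bound and VorH is active, so *dulS* is transcribed.
So DulS is produced and active.
Mn²⁺ is absent, so JovM is active.
With repressor DulS bound, *elnG* is not transcribed.
→ *elnG* is OFF in B.

A only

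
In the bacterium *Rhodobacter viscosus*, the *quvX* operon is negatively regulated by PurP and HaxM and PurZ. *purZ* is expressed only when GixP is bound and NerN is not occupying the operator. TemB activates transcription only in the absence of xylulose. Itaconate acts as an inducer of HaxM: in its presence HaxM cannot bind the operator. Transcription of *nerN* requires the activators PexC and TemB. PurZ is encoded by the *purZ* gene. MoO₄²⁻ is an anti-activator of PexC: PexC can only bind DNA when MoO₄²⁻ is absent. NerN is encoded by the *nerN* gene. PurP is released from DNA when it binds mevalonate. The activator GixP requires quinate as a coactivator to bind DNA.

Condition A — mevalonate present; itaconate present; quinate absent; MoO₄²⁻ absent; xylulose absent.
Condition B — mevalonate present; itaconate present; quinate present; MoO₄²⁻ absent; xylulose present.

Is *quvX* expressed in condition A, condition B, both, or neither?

Condition A:
Mevalonate is present, so PurP is inactive.
Itaconate is present, so HaxM is inactive.
Quinate is absent, so GixP is inactive.
MoO₄²⁻ is absent, so PexC is active.
Xylulose is absent, so TemB is active.
No repressor is bound and PexC and TemB are active, so *nerN* is transcribed.
So NerN is produced and active.
With repressor NerN bound, *purZ* is not transcribed.
So PurZ is not produced.
With no repressor bound, *quvX* is transcribed.
→ *quvX* is ON in A.
Condition B:
Mevalonate is present, so PurP is inactive.
Itaconate is present, so HaxM is inactive.
Quinate is present, so GixP is active.
MoO₄²⁻ is absent, so PexC is active.
Xylulose is present, so TemB is inactive.
Required activator TemB is absent, so *nerN* is not transcribed.
So NerN is not produced.
No repressor is bound and GixP is active, so *purZ* is transcribed.
So PurZ is produced and active.
With repressor PurZ bound, *quvX* is not transcribed.
→ *quvX* is OFF in B.

A only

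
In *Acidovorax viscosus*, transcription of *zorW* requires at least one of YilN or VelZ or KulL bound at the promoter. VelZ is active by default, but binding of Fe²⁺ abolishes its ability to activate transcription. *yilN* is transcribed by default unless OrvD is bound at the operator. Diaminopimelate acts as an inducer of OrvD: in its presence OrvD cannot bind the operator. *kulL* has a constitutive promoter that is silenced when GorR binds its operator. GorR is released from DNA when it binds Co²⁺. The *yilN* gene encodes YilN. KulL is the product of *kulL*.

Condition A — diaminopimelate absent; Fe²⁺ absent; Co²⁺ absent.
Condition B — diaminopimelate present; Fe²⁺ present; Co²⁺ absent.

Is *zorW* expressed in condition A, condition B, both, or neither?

both

Condition A:
Diaminopimelate is absent, so OrvD is active.
With repressor OrvD bound, *yilN* is not transcribed.
So YilN is not produced.
Fe²⁺ is absent, so VelZ is active.
Co²⁺ is absent, so GorR is active.
With repressor GorR bound, *kulL* is not transcribed.
So KulL is not produced.
Activator VelZ is present, so *zorW* is transcribed.
→ *zorW* is ON in A.
Condition B:
Diaminopimelate is present, so OrvD is inactive.
With no repressor bound, *yilN* is transcribed.
So YilN is produced and active.
Fe²⁺ is present, so VelZ is inactive.
Co²⁺ is absent, so GorR is active.
With repressor GorR bound, *kulL* is not transcribed.
So KulL is not produced.
Activator YilN is present, so *zorW* is transcribed.
→ *zorW* is ON in B.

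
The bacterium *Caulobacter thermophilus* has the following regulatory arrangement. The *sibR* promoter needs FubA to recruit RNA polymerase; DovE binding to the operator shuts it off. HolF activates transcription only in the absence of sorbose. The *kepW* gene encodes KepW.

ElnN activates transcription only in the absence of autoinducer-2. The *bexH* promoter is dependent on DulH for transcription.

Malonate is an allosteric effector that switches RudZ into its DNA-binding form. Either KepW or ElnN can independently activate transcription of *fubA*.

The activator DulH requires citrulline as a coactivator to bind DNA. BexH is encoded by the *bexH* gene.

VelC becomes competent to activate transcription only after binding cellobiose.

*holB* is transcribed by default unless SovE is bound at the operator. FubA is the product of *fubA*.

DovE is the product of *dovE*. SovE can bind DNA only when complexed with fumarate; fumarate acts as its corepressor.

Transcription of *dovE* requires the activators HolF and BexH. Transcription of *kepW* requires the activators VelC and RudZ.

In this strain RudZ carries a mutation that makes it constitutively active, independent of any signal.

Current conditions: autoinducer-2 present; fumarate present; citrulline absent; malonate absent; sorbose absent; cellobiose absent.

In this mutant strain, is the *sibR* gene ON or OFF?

Sorbose is absent, so HolF is active.
Citrulline is absent, so DulH is inactive.
Required activator DulH is absent, so *bexH* is not transcribed.
So BexH is not produced.
Required activator BexH is absent, so *dovE* is not transcribed.
So DovE is not produced.
Cellobiose is absent, so VelC is inactive.
RudZ is constitutively active in this strain.
Required activator VelC is absent, so *kepW* is not transcribed.
So KepW is not produced.
Autoinducer-2 is present, so ElnN is inactive.
No activator is available at the *fubA* promoter, so *fubA* is not transcribed.
So FubA is not produced.
Required activator FubA is absent, so *sibR* is not transcribed.

OFF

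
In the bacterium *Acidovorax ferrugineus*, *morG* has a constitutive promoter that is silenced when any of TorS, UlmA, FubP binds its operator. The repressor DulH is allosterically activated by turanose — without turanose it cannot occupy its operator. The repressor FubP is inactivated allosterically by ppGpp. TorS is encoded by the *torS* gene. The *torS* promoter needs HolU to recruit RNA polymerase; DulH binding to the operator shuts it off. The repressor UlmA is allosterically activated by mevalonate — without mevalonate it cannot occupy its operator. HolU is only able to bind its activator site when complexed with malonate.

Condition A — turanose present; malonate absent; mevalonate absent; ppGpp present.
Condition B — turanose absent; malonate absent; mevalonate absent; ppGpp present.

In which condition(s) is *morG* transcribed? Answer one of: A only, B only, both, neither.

Condition A:
Turanose is present, so DulH is active.
Malonate is absent, so HolU is inactive.
With repressor DulH bound, *torS* is not transcribed.
So TorS is not produced.
Mevalonate is absent, so UlmA is inactive.
ppGpp is present, so FubP is inactive.
With no repressor bound, *morG* is transcribed.
→ *morG* is ON in A.
Condition B:
Turanose is absent, so DulH is inactive.
Malonate is absent, so HolU is inactive.
Required activator HolU is absent, so *torS* is not transcribed.
So TorS is not produced.
Mevalonate is absent, so UlmA is inactive.
ppGpp is present, so FubP is inactive.
With no repressor bound, *morG* is transcribed.
→ *morG* is ON in B.

both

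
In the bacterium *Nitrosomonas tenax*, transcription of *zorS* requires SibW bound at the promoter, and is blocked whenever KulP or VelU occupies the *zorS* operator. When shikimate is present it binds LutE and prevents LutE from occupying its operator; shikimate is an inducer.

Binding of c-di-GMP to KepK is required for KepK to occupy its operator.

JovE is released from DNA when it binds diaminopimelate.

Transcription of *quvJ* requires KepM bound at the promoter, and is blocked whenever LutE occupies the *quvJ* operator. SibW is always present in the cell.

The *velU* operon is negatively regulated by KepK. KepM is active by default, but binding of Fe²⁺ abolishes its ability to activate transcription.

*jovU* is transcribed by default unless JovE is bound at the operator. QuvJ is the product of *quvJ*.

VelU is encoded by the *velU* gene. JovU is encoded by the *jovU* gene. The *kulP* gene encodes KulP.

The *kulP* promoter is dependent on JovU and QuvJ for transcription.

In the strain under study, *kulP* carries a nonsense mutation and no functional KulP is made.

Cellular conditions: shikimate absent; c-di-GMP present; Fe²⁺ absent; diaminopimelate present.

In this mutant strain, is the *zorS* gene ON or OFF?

KulP is non-functional in this strain, so it has no effect.
SibW is produced constitutively and is active.
c-di-GMP is present, so KepK is active.
With repressor KepK bound, *velU* is not transcribed.
So VelU is not produced.
No repressor is bound and SibW is active, so *zorS* is transcribed.

ON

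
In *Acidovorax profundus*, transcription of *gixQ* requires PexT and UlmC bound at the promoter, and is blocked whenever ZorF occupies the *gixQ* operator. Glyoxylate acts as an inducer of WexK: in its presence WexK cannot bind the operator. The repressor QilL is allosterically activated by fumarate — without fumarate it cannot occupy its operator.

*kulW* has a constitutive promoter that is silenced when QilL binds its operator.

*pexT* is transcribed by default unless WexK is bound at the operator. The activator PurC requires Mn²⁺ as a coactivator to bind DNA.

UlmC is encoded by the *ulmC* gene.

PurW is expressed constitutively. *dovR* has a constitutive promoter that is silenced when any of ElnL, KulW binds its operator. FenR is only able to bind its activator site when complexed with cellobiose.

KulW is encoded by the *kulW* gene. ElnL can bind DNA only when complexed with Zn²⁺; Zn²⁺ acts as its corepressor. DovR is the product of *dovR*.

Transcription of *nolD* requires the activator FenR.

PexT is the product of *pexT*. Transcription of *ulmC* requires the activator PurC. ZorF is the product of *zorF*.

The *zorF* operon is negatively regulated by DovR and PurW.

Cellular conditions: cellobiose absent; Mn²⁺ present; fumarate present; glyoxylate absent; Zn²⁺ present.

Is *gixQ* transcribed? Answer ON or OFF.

OFF

Zn²⁺ is present, so ElnL is active.
Fumarate is present, so QilL is active.
With repressor QilL bound, *kulW* is not transcribed.
So KulW is not produced.
With repressor ElnL bound, *dovR* is not transcribed.
So DovR is not produced.
PurW is produced constitutively and is active.
With repressor PurW bound, *zorF* is not transcribed.
So ZorF is not produced.
Glyoxylate is absent, so WexK is active.
With repressor WexK bound, *pexT* is not transcribed.
So PexT is not produced.
Mn²⁺ is present, so PurC is active.
No repressor is bound and PurC is active, so *ulmC* is transcribed.
So UlmC is produced and active.
Required activator PexT is absent, so *gixQ* is not transcribed.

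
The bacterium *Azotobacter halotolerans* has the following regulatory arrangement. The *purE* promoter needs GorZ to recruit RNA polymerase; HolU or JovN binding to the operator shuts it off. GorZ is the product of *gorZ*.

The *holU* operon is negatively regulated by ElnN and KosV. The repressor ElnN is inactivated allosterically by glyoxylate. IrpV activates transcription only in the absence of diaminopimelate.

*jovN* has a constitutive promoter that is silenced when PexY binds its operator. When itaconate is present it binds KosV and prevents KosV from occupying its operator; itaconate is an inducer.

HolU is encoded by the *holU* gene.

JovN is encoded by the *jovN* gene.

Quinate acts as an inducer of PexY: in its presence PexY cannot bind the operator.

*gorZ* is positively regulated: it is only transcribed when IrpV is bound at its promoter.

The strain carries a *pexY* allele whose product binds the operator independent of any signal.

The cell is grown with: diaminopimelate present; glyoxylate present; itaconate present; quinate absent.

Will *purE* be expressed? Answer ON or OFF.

Glyoxylate is present, so ElnN is inactive.
Itaconate is present, so KosV is inactive.
With no repressor bound, *holU* is transcribed.
So HolU is produced and active.
Diaminopimelate is present, so IrpV is inactive.
Required activator IrpV is absent, so *gorZ* is not transcribed.
So GorZ is not produced.
PexY is constitutively active in this strain.
With repressor PexY bound, *jovN* is not transcribed.
So JovN is not produced.
With repressor HolU bound, *purE* is not transcribed.

OFF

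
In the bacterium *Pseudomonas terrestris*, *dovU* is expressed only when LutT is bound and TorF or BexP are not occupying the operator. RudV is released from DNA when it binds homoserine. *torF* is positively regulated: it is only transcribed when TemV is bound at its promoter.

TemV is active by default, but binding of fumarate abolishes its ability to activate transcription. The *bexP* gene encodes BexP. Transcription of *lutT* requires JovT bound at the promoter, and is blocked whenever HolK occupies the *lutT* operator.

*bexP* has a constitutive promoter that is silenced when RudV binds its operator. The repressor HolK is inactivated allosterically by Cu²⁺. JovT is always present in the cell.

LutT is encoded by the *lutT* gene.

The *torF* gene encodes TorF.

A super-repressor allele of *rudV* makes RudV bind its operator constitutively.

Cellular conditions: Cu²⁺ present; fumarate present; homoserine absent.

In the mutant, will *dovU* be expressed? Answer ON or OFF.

ON

JovT is produced constitutively and is active.
Cu²⁺ is present, so HolK is inactive.
No repressor is bound and JovT is active, so *lutT* is transcribed.
So LutT is produced and active.
Fumarate is present, so TemV is inactive.
Required activator TemV is absent, so *torF* is not transcribed.
So TorF is not produced.
RudV is constitutively active in this strain.
With repressor RudV bound, *bexP* is not transcribed.
So BexP is not produced.
No repressor is bound and LutT is active, so *dovU* is transcribed.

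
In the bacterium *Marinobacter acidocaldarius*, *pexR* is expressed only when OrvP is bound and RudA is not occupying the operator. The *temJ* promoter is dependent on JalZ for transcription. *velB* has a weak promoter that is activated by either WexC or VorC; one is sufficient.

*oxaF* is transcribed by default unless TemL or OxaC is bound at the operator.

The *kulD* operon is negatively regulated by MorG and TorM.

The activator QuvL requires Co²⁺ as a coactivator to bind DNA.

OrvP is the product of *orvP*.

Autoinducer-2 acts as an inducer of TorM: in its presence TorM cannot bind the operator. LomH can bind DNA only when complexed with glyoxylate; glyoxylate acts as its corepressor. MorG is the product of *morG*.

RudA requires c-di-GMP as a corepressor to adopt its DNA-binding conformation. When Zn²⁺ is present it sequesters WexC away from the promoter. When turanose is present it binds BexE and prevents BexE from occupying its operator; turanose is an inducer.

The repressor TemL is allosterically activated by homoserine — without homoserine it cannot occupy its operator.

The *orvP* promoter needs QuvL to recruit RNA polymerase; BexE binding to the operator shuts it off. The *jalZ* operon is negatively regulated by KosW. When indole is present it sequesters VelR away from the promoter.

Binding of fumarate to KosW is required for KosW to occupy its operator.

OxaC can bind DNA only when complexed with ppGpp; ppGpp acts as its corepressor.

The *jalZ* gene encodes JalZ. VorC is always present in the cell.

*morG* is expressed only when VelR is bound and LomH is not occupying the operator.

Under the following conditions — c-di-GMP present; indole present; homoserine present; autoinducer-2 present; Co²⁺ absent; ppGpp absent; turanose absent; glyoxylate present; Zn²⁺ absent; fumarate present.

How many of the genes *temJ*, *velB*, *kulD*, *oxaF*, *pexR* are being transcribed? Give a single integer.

2

Fumarate is present, so KosW is active.
With repressor KosW bound, *jalZ* is not transcribed.
So JalZ is not produced.
Required activator JalZ is absent, so *temJ* is not transcribed.
→ *temJ* is OFF.
Zn²⁺ is absent, so WexC is active.
VorC is produced constitutively and is active.
Activator WexC is present, so *velB* is transcribed.
→ *velB* is ON.
Glyoxylate is present, so LomH is active.
Indole is present, so VelR is inactive.
With repressor LomH bound, *morG* is not transcribed.
So MorG is not produced.
Autoinducer-2 is present, so TorM is inactive.
With no repressor bound, *kulD* is transcribed.
→ *kulD* is ON.
Homoserine is present, so TemL is active.
ppGpp is absent, so OxaC is inactive.
With repressor TemL bound, *oxaF* is not transcribed.
→ *oxaF* is OFF.
Co²⁺ is absent, so QuvL is inactive.
Turanose is absent, so BexE is active.
With repressor BexE bound, *orvP* is not transcribed.
So OrvP is not produced.
c-di-GMP is present, so RudA is active.
With repressor RudA bound, *pexR* is not transcribed.
→ *pexR* is OFF.
2 of the 5 genes are transcribed.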